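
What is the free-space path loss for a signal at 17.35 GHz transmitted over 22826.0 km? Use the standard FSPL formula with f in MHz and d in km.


f = 17.35 GHz = 17350.0000 MHz
d = 22826.0 km
FSPL = 32.44 + 20*log10(17350.0000) + 20*log10(22826.0)
FSPL = 32.44 + 84.7860 + 87.1686
FSPL = 204.3946 dB

204.3946 dB


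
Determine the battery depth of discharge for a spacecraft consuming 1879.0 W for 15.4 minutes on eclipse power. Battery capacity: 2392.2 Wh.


E_used = P * t / 60 = 1879.0 * 15.4 / 60 = 482.2767 Wh
DOD = E_used / E_total * 100 = 482.2767 / 2392.2 * 100
DOD = 20.1604 %

20.1604 %


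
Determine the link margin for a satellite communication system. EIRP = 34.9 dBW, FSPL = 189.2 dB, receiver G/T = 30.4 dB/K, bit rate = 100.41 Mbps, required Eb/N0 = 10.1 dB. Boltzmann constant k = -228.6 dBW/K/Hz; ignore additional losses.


C/N0 = EIRP - FSPL + G/T - k = 34.9 - 189.2 + 30.4 - (-228.6)
C/N0 = 104.7000 dB-Hz
R_b = 100.41 Mbps = 1.0041e+08 bps -> 10*log10(R_b) = 80.0178 dB-Hz
Eb/N0 = C/N0 - 10*log10(R_b) = 104.7000 - 80.0178 = 24.6822 dB
Margin = Eb/N0 - Eb/N0_req = 24.6822 - 10.1 = 14.5822 dB (link closes)

14.5822 dB


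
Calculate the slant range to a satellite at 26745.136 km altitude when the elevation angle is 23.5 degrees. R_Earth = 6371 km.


h = 26745.136 km, el = 23.5 deg
d = -R_E*sin(el) + sqrt((R_E*sin(el))^2 + 2*R_E*h + h^2)
d = -6371.0000*sin(0.4101524) + sqrt((6371.0000*0.3987491)^2 + 2*6371.0000*26745.136 + 26745.136^2)
d = 30056.2353 km

30056.2353 km


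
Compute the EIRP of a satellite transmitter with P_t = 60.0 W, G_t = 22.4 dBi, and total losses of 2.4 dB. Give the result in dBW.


Pt = 60.0 W = 17.7815 dBW
EIRP = Pt_dBW + Gt - losses = 17.7815 + 22.4 - 2.4 = 37.7815 dBW

37.7815 dBW


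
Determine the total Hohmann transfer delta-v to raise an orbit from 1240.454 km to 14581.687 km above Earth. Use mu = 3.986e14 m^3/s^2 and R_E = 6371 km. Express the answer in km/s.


r1 = 7611.4540 km = 7.611454e+06 m
r2 = 20952.6870 km = 2.0952687e+07 m
dv1 = sqrt(mu/r1)*(sqrt(2*r2/(r1+r2)) - 1) = 1528.5407 m/s
dv2 = sqrt(mu/r2)*(1 - sqrt(2*r1/(r1+r2))) = 1177.5273 m/s
total dv = |dv1| + |dv2| = 1528.5407 + 1177.5273 = 2706.0680 m/s = 2.7061 km/s

2.7061 km/s


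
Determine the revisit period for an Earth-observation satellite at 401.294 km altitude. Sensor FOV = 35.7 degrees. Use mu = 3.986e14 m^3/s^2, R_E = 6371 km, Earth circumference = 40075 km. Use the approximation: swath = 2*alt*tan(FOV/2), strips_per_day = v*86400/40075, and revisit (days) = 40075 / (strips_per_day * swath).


swath = 2*401.294*tan(0.3115413) = 258.4556 km
v = sqrt(mu/r) = 7671.8613 m/s = 7.6719 km/s
strips/day = v*86400/40075 = 7.6719*86400/40075 = 16.5402
coverage/day = strips * swath = 16.5402 * 258.4556 = 4274.9096 km
revisit = 40075 / 4274.9096 = 9.3745 days

9.3745 days


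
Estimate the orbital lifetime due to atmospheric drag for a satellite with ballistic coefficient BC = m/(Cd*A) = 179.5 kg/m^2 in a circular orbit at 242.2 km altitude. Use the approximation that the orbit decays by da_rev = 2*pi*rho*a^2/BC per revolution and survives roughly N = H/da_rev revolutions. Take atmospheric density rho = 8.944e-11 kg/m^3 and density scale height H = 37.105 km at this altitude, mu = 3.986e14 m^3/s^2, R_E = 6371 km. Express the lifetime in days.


a = R_E + alt = 6613.2000 km = 6.6132e+06 m
da_rev = 2*pi*rho*a^2/BC = 2*pi*8.944e-11*(6.6132e+06)^2/179.5 = 136.921144 m per revolution
N = H/da_rev = 37105.0000 m / 136.921144 m = 270.9954 revolutions
P = 2*pi*sqrt(a^3/mu) = 5352.1553 s
lifetime = N*P = 270.9954 * 5352.1553 = 1.4504095e+06 s = 16.7871 days

16.7871 days


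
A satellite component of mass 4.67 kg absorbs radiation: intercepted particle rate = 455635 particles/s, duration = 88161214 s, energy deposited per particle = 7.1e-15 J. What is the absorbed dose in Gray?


Total energy deposited = rate * time * E_per
  = 455635 * 88161214 * 7.1e-15 = 0.2852023 J
Dose = E_total / mass = 0.2852023 / 4.67
Dose = 0.06107115 Gy

0.0611 Gy


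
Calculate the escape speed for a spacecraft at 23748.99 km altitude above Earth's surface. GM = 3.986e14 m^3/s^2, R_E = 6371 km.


r = 6371.0 + 23748.99 = 30119.9900 km = 3.011999e+07 m
v_esc = sqrt(2*mu/r) = sqrt(2*3.986e14 / 3.011999e+07)
v_esc = 5144.6547 m/s = 5.1447 km/s

5.1447 km/s


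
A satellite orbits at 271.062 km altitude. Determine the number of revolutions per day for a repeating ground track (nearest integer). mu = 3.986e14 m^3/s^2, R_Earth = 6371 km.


r = 6.642062e+06 m
T = 2*pi*sqrt(r^3/mu) = 5387.2311 s = 89.7872 min
revs/day = 1440 / 89.7872 = 16.0379
Rounded: 16 revolutions per day

16 revolutions per day


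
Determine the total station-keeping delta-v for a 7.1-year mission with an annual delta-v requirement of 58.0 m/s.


dV = rate * years = 58.0 * 7.1
dV = 411.8000 m/s

411.8000 m/s


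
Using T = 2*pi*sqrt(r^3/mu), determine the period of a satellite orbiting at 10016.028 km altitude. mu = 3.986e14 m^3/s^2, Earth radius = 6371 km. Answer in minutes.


r = 16387.0280 km = 1.6387028e+07 m
T = 2*pi*sqrt(r^3/mu) = 2*pi*sqrt(4.4004854e+21 / 3.986e14)
T = 20876.6839 s = 347.9447 min

347.9447 minutes


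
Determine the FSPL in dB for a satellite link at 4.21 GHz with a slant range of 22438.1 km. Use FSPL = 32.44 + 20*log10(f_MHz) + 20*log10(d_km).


f = 4.21 GHz = 4210.0000 MHz
d = 22438.1 km
FSPL = 32.44 + 20*log10(4210.0000) + 20*log10(22438.1)
FSPL = 32.44 + 72.4856 + 87.0197
FSPL = 191.9454 dB

191.9454 dB


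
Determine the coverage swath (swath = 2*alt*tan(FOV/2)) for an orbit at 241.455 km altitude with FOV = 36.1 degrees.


FOV = 36.1 deg = 0.6300639 rad
swath = 2 * alt * tan(FOV/2) = 2 * 241.455 * tan(0.3150319)
swath = 2 * 241.455 * 0.3258848
swath = 157.3730 km

157.3730 km


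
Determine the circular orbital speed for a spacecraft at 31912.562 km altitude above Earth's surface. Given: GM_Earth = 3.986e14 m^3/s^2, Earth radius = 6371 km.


r = R_E + alt = 6371.0 + 31912.562 = 38283.5620 km = 3.8283562e+07 m
v = sqrt(mu/r) = sqrt(3.986e14 / 3.8283562e+07) = 3226.7289 m/s = 3.2267 km/s

3.2267 km/s


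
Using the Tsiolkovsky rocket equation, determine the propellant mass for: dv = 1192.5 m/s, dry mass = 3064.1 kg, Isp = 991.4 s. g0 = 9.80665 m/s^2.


ve = Isp * g0 = 991.4 * 9.80665 = 9722.312810 m/s
mass ratio = exp(dv/ve) = exp(1192.5/9722.312810) = 1.13049546
m_prop = m_dry * (mr - 1) = 3064.1 * (1.13049546 - 1)
m_prop = 399.8512 kg

399.8512 kg


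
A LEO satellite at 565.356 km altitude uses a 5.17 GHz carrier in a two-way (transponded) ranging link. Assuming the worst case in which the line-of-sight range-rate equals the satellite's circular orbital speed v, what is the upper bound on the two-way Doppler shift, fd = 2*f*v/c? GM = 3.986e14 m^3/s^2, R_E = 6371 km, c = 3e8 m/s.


r = 6.936356e+06 m
v = sqrt(mu/r) = 7580.5892 m/s (worst-case radial velocity)
f = 5.17 GHz = 5.17e+09 Hz
fd = 2*f*v/c = 2*5.17e+09*7580.5892/3.0e+08
fd = 261277.6396 Hz

261277.6396 Hz


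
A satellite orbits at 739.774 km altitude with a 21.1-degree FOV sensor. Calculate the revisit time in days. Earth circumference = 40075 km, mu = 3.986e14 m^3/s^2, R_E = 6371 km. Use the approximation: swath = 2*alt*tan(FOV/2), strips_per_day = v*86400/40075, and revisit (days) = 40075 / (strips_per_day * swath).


swath = 2*739.774*tan(0.1841322) = 275.5537 km
v = sqrt(mu/r) = 7487.0410 m/s = 7.4870 km/s
strips/day = v*86400/40075 = 7.4870*86400/40075 = 16.1417
coverage/day = strips * swath = 16.1417 * 275.5537 = 4447.9174 km
revisit = 40075 / 4447.9174 = 9.0098 days

9.0098 days


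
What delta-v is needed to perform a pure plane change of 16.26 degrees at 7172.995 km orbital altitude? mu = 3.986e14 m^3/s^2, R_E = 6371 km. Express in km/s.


r = 13543.9950 km = 1.3543995e+07 m
V = sqrt(mu/r) = 5424.9439 m/s
di = 16.26 deg = 0.2837905 rad
dV = 2*V*sin(di/2) = 2*5424.9439*sin(0.1418953)
dV = 1534.3867 m/s = 1.5344 km/s

1.5344 km/s


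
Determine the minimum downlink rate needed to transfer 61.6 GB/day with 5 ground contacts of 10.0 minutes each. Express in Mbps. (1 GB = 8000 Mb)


total contact time = 5 * 10.0 * 60 = 3000.0000 s
data = 61.6 GB = 492800.0000 Mb
rate = 492800.0000 / 3000.0000 = 164.2667 Mbps

164.2667 Mbps


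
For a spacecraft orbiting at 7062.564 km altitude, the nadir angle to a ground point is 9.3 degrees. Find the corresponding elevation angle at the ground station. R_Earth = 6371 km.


r = R_E + alt = 13433.5640 km
Law of sines in the satellite / Earth-center / ground-point triangle:
  sin(nadir)/R_E = sin(90 + el)/r  =>  cos(el) = (r/R_E)*sin(nadir)
cos(el) = (13433.5640 / 6371.0000) * sin(9.3 deg) = 0.3407495
el = arccos(0.3407495) = 70.0775 deg
(Earth-central angle = 90 - nadir - el = 10.6225 deg)

70.0775 degrees


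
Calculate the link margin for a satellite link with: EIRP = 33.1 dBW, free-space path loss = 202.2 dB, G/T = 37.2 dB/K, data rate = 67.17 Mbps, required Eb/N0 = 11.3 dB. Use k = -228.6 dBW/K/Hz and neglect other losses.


C/N0 = EIRP - FSPL + G/T - k = 33.1 - 202.2 + 37.2 - (-228.6)
C/N0 = 96.7000 dB-Hz
R_b = 67.17 Mbps = 6.717e+07 bps -> 10*log10(R_b) = 78.2718 dB-Hz
Eb/N0 = C/N0 - 10*log10(R_b) = 96.7000 - 78.2718 = 18.4282 dB
Margin = Eb/N0 - Eb/N0_req = 18.4282 - 11.3 = 7.1282 dB (link closes)

7.1282 dB


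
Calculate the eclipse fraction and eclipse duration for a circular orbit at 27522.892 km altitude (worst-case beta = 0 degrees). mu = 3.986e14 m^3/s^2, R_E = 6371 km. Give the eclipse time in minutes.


r = 33893.8920 km
T = 1035.0042 min
Eclipse fraction = arcsin(R_E/r)/pi = arcsin(6371.0000/33893.8920)/pi
= arcsin(0.187969)/pi = 0.06019044
Eclipse duration = 0.06019044 * 1035.0042 = 62.2974 min

62.2974 minutes


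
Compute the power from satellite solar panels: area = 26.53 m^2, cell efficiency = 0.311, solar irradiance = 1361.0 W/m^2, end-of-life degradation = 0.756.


P = area * eta * S * degradation
P = 26.53 * 0.311 * 1361.0 * 0.756
P = 8489.4110 W

8489.4110 W


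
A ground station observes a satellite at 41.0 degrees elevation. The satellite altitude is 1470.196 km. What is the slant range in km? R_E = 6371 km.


h = 1470.196 km, el = 41.0 deg
d = -R_E*sin(el) + sqrt((R_E*sin(el))^2 + 2*R_E*h + h^2)
d = -6371.0000*sin(0.715585) + sqrt((6371.0000*0.656059)^2 + 2*6371.0000*1470.196 + 1470.196^2)
d = 2014.1999 km

2014.1999 km


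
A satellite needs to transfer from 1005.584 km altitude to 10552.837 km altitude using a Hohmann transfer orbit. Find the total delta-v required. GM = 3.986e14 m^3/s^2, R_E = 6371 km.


r1 = 7376.5840 km = 7.376584e+06 m
r2 = 16923.8370 km = 1.6923837e+07 m
dv1 = sqrt(mu/r1)*(sqrt(2*r2/(r1+r2)) - 1) = 1324.6717 m/s
dv2 = sqrt(mu/r2)*(1 - sqrt(2*r1/(r1+r2))) = 1071.6794 m/s
total dv = |dv1| + |dv2| = 1324.6717 + 1071.6794 = 2396.3511 m/s = 2.3964 km/s

2.3964 km/s


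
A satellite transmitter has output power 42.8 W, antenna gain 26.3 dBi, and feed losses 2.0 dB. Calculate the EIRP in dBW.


Pt = 42.8 W = 16.3144 dBW
EIRP = Pt_dBW + Gt - losses = 16.3144 + 26.3 - 2.0 = 40.6144 dBW

40.6144 dBW


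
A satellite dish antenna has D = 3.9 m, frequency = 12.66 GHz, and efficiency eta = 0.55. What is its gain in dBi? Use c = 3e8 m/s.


lambda = c/f = 3e8 / 1.266e+10 = 0.02369668 m
G = eta*(pi*D/lambda)^2 = 0.55*(pi*3.9/0.02369668)^2
G = 147033.5865 (linear)
G = 10*log10(147033.5865) = 51.6742 dBi

51.6742 dBi


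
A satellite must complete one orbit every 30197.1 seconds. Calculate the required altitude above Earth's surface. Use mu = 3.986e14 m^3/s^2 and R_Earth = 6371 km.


T = 30197.1 s
r = (mu*T^2/(4*pi^2))^(1/3) = (3.986e14 * 30197.1^2 / (4*pi^2))^(1/3)
r = 2.0958941e+07 m = 20958.9414 km
alt = r - R_E = 20958.9414 - 6371 = 14587.9414 km

14587.9414 km


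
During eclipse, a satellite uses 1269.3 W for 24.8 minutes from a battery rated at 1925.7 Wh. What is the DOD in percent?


E_used = P * t / 60 = 1269.3 * 24.8 / 60 = 524.6440 Wh
DOD = E_used / E_total * 100 = 524.6440 / 1925.7 * 100
DOD = 27.2443 %

27.2443 %


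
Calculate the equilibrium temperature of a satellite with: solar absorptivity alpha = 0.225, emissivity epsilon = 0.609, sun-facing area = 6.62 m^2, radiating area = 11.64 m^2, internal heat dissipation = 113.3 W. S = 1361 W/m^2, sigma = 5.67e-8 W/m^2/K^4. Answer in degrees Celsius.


Numerator = alpha*S*A_sun + Q_int = 0.225*1361*6.62 + 113.3 = 2140.5095 W
Denominator = eps*sigma*A_rad = 0.609*5.67e-8*11.64 = 4.0193269e-07 W/K^4
T^4 = 5.3255422e+09 K^4
T = 270.1413 K = -3.0087 C

-3.0087 degrees Celsius


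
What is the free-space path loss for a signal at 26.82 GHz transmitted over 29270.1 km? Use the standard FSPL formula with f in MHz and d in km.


f = 26.82 GHz = 26820.0000 MHz
d = 29270.1 km
FSPL = 32.44 + 20*log10(26820.0000) + 20*log10(29270.1)
FSPL = 32.44 + 88.5692 + 89.3285
FSPL = 210.3377 dB

210.3377 dB


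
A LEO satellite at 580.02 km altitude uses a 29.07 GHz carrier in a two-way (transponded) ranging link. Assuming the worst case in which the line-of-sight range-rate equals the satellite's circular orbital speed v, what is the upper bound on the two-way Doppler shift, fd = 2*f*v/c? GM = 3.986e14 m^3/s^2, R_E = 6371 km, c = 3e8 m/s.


r = 6.95102e+06 m
v = sqrt(mu/r) = 7572.5889 m/s (worst-case radial velocity)
f = 29.07 GHz = 2.907e+10 Hz
fd = 2*f*v/c = 2*2.907e+10*7572.5889/3.0e+08
fd = 1.4675677e+06 Hz

1.4676e+06 Hz


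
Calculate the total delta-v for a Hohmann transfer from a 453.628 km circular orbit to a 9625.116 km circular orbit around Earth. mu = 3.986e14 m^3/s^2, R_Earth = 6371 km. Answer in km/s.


r1 = 6824.6280 km = 6.824628e+06 m
r2 = 15996.1160 km = 1.5996116e+07 m
dv1 = sqrt(mu/r1)*(sqrt(2*r2/(r1+r2)) - 1) = 1406.3177 m/s
dv2 = sqrt(mu/r2)*(1 - sqrt(2*r1/(r1+r2))) = 1131.2824 m/s
total dv = |dv1| + |dv2| = 1406.3177 + 1131.2824 = 2537.6001 m/s = 2.5376 km/s

2.5376 km/s


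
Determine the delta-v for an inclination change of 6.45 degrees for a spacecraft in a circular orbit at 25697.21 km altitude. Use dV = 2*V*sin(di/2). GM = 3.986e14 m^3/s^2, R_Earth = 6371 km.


r = 32068.2100 km = 3.206821e+07 m
V = sqrt(mu/r) = 3525.5858 m/s
di = 6.45 deg = 0.1125737 rad
dV = 2*V*sin(di/2) = 2*3525.5858*sin(0.05628687)
dV = 396.6788 m/s = 0.3966788 km/s

0.3967 km/s


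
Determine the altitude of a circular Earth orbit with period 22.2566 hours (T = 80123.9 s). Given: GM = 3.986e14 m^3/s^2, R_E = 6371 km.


T = 80123.9 s
r = (mu*T^2/(4*pi^2))^(1/3) = (3.986e14 * 80123.9^2 / (4*pi^2))^(1/3)
r = 4.0169884e+07 m = 40169.8835 km
alt = r - R_E = 40169.8835 - 6371 = 33798.8835 km

33798.8835 km


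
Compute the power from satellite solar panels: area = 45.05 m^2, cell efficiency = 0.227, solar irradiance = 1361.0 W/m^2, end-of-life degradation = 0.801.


P = area * eta * S * degradation
P = 45.05 * 0.227 * 1361.0 * 0.801
P = 11148.3679 W

11148.3679 W


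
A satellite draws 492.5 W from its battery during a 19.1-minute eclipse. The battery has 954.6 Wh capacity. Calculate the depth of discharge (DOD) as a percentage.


E_used = P * t / 60 = 492.5 * 19.1 / 60 = 156.7792 Wh
DOD = E_used / E_total * 100 = 156.7792 / 954.6 * 100
DOD = 16.4235 %

16.4235 %


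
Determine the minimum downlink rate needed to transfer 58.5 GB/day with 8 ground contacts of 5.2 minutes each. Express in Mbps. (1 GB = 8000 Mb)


total contact time = 8 * 5.2 * 60 = 2496.0000 s
data = 58.5 GB = 468000.0000 Mb
rate = 468000.0000 / 2496.0000 = 187.5000 Mbps

187.5000 Mbps


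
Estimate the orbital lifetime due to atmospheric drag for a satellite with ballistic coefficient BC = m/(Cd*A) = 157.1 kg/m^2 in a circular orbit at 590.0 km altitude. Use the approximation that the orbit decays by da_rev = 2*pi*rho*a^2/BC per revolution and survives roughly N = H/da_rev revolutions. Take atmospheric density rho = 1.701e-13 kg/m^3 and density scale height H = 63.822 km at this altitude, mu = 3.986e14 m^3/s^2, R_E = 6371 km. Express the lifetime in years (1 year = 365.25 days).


a = R_E + alt = 6961.0000 km = 6.961e+06 m
da_rev = 2*pi*rho*a^2/BC = 2*pi*1.701e-13*(6.961e+06)^2/157.1 = 0.329648622 m per revolution
N = H/da_rev = 63822.0000 m / 0.329648622 m = 193606.1484 revolutions
P = 2*pi*sqrt(a^3/mu) = 5779.8780 s
lifetime = N*P = 193606.1484 * 5779.8780 = 1.1190199e+09 s = 12951.6194 days
years = 12951.6194 / 365.25 = 35.4596 years

35.4596 years


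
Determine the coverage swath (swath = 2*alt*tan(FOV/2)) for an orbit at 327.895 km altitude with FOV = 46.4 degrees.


FOV = 46.4 deg = 0.8098328 rad
swath = 2 * alt * tan(FOV/2) = 2 * 327.895 * tan(0.4049164)
swath = 2 * 327.895 * 0.4286005
swath = 281.0720 km

281.0720 km


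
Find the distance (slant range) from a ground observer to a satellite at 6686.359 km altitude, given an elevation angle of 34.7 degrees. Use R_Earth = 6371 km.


h = 6686.359 km, el = 34.7 deg
d = -R_E*sin(el) + sqrt((R_E*sin(el))^2 + 2*R_E*h + h^2)
d = -6371.0000*sin(0.6056293) + sqrt((6371.0000*0.5692795)^2 + 2*6371.0000*6686.359 + 6686.359^2)
d = 8333.8576 km

8333.8576 km


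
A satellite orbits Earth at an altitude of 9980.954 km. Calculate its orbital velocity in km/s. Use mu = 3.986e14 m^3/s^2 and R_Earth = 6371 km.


r = R_E + alt = 6371.0 + 9980.954 = 16351.9540 km = 1.6351954e+07 m
v = sqrt(mu/r) = sqrt(3.986e14 / 1.6351954e+07) = 4937.2352 m/s = 4.9372 km/s

4.9372 km/s


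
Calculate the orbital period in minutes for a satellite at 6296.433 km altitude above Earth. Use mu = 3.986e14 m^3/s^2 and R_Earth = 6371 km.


r = 12667.4330 km = 1.2667433e+07 m
T = 2*pi*sqrt(r^3/mu) = 2*pi*sqrt(2.0326652e+21 / 3.986e14)
T = 14188.7503 s = 236.4792 min

236.4792 minutes


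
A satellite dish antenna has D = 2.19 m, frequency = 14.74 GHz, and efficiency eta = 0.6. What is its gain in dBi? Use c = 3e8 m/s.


lambda = c/f = 3e8 / 1.474e+10 = 0.02035278 m
G = eta*(pi*D/lambda)^2 = 0.6*(pi*2.19/0.02035278)^2
G = 68563.2954 (linear)
G = 10*log10(68563.2954) = 48.3609 dBi

48.3609 dBi


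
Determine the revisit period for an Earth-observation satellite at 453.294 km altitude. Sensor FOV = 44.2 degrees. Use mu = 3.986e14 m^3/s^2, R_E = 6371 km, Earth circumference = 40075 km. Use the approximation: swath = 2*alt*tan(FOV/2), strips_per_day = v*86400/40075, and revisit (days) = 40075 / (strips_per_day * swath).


swath = 2*453.294*tan(0.3857178) = 368.1272 km
v = sqrt(mu/r) = 7642.5763 m/s = 7.6426 km/s
strips/day = v*86400/40075 = 7.6426*86400/40075 = 16.4771
coverage/day = strips * swath = 16.4771 * 368.1272 = 6065.6580 km
revisit = 40075 / 6065.6580 = 6.6069 days

6.6069 days


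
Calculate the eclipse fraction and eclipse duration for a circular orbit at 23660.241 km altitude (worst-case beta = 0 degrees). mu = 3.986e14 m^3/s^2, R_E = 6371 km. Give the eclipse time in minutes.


r = 30031.2410 km
T = 863.2168 min
Eclipse fraction = arcsin(R_E/r)/pi = arcsin(6371.0000/30031.2410)/pi
= arcsin(0.2121457)/pi = 0.06804516
Eclipse duration = 0.06804516 * 863.2168 = 58.7377 min

58.7377 minutes


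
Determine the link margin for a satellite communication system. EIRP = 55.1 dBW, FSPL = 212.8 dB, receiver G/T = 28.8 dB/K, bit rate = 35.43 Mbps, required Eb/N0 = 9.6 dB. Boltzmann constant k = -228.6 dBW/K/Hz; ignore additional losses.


C/N0 = EIRP - FSPL + G/T - k = 55.1 - 212.8 + 28.8 - (-228.6)
C/N0 = 99.7000 dB-Hz
R_b = 35.43 Mbps = 3.543e+07 bps -> 10*log10(R_b) = 75.4937 dB-Hz
Eb/N0 = C/N0 - 10*log10(R_b) = 99.7000 - 75.4937 = 24.2063 dB
Margin = Eb/N0 - Eb/N0_req = 24.2063 - 9.6 = 14.6063 dB (link closes)

14.6063 dB


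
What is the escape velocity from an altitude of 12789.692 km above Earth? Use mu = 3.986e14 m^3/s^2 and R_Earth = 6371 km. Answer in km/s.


r = 6371.0 + 12789.692 = 19160.6920 km = 1.9160692e+07 m
v_esc = sqrt(2*mu/r) = sqrt(2*3.986e14 / 1.9160692e+07)
v_esc = 6450.2723 m/s = 6.4503 km/s

6.4503 km/s


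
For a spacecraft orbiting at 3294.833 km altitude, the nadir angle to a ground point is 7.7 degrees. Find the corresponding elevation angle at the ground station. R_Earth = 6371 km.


r = R_E + alt = 9665.8330 km
Law of sines in the satellite / Earth-center / ground-point triangle:
  sin(nadir)/R_E = sin(90 + el)/r  =>  cos(el) = (r/R_E)*sin(nadir)
cos(el) = (9665.8330 / 6371.0000) * sin(7.7 deg) = 0.2032786
el = arccos(0.2032786) = 78.2713 deg
(Earth-central angle = 90 - nadir - el = 4.0287 deg)

78.2713 degrees


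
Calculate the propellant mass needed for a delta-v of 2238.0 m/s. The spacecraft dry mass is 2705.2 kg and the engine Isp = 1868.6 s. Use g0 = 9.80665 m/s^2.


ve = Isp * g0 = 1868.6 * 9.80665 = 18324.706190 m/s
mass ratio = exp(dv/ve) = exp(2238.0/18324.706190) = 1.12990120
m_prop = m_dry * (mr - 1) = 2705.2 * (1.12990120 - 1)
m_prop = 351.4087 kg

351.4087 kg


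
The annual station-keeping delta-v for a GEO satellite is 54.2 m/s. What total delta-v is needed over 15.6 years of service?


dV = rate * years = 54.2 * 15.6
dV = 845.5200 m/s

845.5200 m/s


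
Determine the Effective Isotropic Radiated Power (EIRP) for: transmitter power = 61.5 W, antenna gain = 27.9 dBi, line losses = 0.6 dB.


Pt = 61.5 W = 17.8888 dBW
EIRP = Pt_dBW + Gt - losses = 17.8888 + 27.9 - 0.6 = 45.1888 dBW

45.1888 dBW


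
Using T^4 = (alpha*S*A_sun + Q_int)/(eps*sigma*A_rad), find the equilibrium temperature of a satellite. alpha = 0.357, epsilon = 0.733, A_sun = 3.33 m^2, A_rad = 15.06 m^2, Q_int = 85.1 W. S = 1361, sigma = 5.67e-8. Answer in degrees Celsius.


Numerator = alpha*S*A_sun + Q_int = 0.357*1361*3.33 + 85.1 = 1703.0704 W
Denominator = eps*sigma*A_rad = 0.733*5.67e-8*15.06 = 6.2591017e-07 W/K^4
T^4 = 2.7209502e+09 K^4
T = 228.3916 K = -44.7584 C

-44.7584 degrees Celsius


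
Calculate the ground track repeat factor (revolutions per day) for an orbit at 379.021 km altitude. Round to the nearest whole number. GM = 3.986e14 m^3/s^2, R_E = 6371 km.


r = 6.750021e+06 m
T = 2*pi*sqrt(r^3/mu) = 5519.1082 s = 91.9851 min
revs/day = 1440 / 91.9851 = 15.6547
Rounded: 16 revolutions per day

16 revolutions per day


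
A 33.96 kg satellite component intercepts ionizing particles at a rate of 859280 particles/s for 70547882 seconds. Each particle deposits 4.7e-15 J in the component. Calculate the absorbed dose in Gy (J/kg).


Total energy deposited = rate * time * E_per
  = 859280 * 70547882 * 4.7e-15 = 0.2849158 J
Dose = E_total / mass = 0.2849158 / 33.96
Dose = 0.008389747 Gy

0.0084 Gy


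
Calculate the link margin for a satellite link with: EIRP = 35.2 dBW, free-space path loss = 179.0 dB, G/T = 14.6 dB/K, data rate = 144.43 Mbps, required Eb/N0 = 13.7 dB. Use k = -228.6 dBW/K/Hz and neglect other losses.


C/N0 = EIRP - FSPL + G/T - k = 35.2 - 179.0 + 14.6 - (-228.6)
C/N0 = 99.4000 dB-Hz
R_b = 144.43 Mbps = 1.4443e+08 bps -> 10*log10(R_b) = 81.5966 dB-Hz
Eb/N0 = C/N0 - 10*log10(R_b) = 99.4000 - 81.5966 = 17.8034 dB
Margin = Eb/N0 - Eb/N0_req = 17.8034 - 13.7 = 4.1034 dB (link closes)

4.1034 dB


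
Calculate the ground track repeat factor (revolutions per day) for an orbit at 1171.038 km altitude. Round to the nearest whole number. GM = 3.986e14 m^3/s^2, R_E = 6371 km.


r = 7.542038e+06 m
T = 2*pi*sqrt(r^3/mu) = 6518.4494 s = 108.6408 min
revs/day = 1440 / 108.6408 = 13.2547
Rounded: 13 revolutions per day

13 revolutions per day


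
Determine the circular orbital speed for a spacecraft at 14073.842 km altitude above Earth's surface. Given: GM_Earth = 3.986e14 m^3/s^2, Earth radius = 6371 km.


r = R_E + alt = 6371.0 + 14073.842 = 20444.8420 km = 2.0444842e+07 m
v = sqrt(mu/r) = sqrt(3.986e14 / 2.0444842e+07) = 4415.4683 m/s = 4.4155 km/s

4.4155 km/s


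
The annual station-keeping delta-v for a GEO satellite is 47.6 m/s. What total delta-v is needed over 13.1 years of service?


dV = rate * years = 47.6 * 13.1
dV = 623.5600 m/s

623.5600 m/s


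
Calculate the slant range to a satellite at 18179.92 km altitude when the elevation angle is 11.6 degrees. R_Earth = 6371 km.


h = 18179.92 km, el = 11.6 deg
d = -R_E*sin(el) + sqrt((R_E*sin(el))^2 + 2*R_E*h + h^2)
d = -6371.0000*sin(0.2024582) + sqrt((6371.0000*0.2010779)^2 + 2*6371.0000*18179.92 + 18179.92^2)
d = 22463.3880 km

22463.3880 km


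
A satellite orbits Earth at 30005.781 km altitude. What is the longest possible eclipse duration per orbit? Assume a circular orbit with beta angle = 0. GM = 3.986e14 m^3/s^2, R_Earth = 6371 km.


r = 36376.7810 km
T = 1150.7908 min
Eclipse fraction = arcsin(R_E/r)/pi = arcsin(6371.0000/36376.7810)/pi
= arcsin(0.1751392)/pi = 0.05603755
Eclipse duration = 0.05603755 * 1150.7908 = 64.4875 min

64.4875 minutes


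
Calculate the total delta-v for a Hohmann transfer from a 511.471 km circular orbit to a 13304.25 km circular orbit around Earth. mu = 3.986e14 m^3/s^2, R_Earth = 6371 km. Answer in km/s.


r1 = 6882.4710 km = 6.882471e+06 m
r2 = 19675.2500 km = 1.967525e+07 m
dv1 = sqrt(mu/r1)*(sqrt(2*r2/(r1+r2)) - 1) = 1653.3162 m/s
dv2 = sqrt(mu/r2)*(1 - sqrt(2*r1/(r1+r2))) = 1260.5823 m/s
total dv = |dv1| + |dv2| = 1653.3162 + 1260.5823 = 2913.8985 m/s = 2.9139 km/s

2.9139 km/s


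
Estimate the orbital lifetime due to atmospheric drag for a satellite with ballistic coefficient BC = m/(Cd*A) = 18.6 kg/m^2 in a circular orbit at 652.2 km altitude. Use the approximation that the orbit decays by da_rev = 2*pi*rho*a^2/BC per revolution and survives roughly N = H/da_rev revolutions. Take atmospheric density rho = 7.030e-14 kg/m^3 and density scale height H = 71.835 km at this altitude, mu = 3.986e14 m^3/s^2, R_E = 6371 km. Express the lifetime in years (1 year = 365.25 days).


a = R_E + alt = 7023.2000 km = 7.0232e+06 m
da_rev = 2*pi*rho*a^2/BC = 2*pi*7.030e-14*(7.0232e+06)^2/18.6 = 1.171365 m per revolution
N = H/da_rev = 71835.0000 m / 1.171365 m = 61325.8780 revolutions
P = 2*pi*sqrt(a^3/mu) = 5857.5199 s
lifetime = N*P = 61325.8780 * 5857.5199 = 3.5921755e+08 s = 4157.6106 days
years = 4157.6106 / 365.25 = 11.3829 years

11.3829 years


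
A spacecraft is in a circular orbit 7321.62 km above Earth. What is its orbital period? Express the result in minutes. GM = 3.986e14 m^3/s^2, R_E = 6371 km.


r = 13692.6200 km = 1.369262e+07 m
T = 2*pi*sqrt(r^3/mu) = 2*pi*sqrt(2.5671998e+21 / 3.986e14)
T = 15945.6069 s = 265.7601 min

265.7601 minutes


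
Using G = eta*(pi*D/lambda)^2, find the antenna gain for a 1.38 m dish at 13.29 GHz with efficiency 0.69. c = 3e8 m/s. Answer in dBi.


lambda = c/f = 3e8 / 1.329e+10 = 0.02257336 m
G = eta*(pi*D/lambda)^2 = 0.69*(pi*1.38/0.02257336)^2
G = 25451.5632 (linear)
G = 10*log10(25451.5632) = 44.0571 dBi

44.0571 dBi


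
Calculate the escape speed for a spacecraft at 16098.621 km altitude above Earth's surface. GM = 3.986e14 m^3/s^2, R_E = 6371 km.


r = 6371.0 + 16098.621 = 22469.6210 km = 2.2469621e+07 m
v_esc = sqrt(2*mu/r) = sqrt(2*3.986e14 / 2.2469621e+07)
v_esc = 5956.4263 m/s = 5.9564 km/s

5.9564 km/s


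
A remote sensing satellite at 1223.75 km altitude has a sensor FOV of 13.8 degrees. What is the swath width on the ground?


FOV = 13.8 deg = 0.2408554 rad
swath = 2 * alt * tan(FOV/2) = 2 * 1223.75 * tan(0.1204277)
swath = 2 * 1223.75 * 0.1210133
swath = 296.1800 km

296.1800 km


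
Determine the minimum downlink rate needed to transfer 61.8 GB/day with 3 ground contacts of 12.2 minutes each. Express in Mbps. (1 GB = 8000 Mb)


total contact time = 3 * 12.2 * 60 = 2196.0000 s
data = 61.8 GB = 494400.0000 Mb
rate = 494400.0000 / 2196.0000 = 225.1366 Mbps

225.1366 Mbps


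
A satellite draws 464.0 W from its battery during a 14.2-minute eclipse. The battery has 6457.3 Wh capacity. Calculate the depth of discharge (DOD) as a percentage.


E_used = P * t / 60 = 464.0 * 14.2 / 60 = 109.8133 Wh
DOD = E_used / E_total * 100 = 109.8133 / 6457.3 * 100
DOD = 1.7006 %

1.7006 %


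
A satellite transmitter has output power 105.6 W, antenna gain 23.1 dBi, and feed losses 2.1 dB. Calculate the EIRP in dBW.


Pt = 105.6 W = 20.2366 dBW
EIRP = Pt_dBW + Gt - losses = 20.2366 + 23.1 - 2.1 = 41.2366 dBW

41.2366 dBW


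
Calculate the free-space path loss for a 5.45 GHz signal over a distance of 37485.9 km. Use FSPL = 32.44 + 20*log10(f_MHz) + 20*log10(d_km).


f = 5.45 GHz = 5450.0000 MHz
d = 37485.9 km
FSPL = 32.44 + 20*log10(5450.0000) + 20*log10(37485.9)
FSPL = 32.44 + 74.7279 + 91.4774
FSPL = 198.6453 dB

198.6453 dB


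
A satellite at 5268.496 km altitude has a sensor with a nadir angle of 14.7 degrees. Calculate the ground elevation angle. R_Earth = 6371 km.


r = R_E + alt = 11639.4960 km
Law of sines in the satellite / Earth-center / ground-point triangle:
  sin(nadir)/R_E = sin(90 + el)/r  =>  cos(el) = (r/R_E)*sin(nadir)
cos(el) = (11639.4960 / 6371.0000) * sin(14.7 deg) = 0.463603
el = arccos(0.463603) = 62.3802 deg
(Earth-central angle = 90 - nadir - el = 12.9198 deg)

62.3802 degrees


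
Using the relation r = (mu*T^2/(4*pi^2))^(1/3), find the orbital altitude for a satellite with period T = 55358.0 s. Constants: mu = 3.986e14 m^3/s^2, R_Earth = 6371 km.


T = 55358.0 s
r = (mu*T^2/(4*pi^2))^(1/3) = (3.986e14 * 55358.0^2 / (4*pi^2))^(1/3)
r = 3.1393961e+07 m = 31393.9609 km
alt = r - R_E = 31393.9609 - 6371 = 25022.9609 km

25022.9609 km


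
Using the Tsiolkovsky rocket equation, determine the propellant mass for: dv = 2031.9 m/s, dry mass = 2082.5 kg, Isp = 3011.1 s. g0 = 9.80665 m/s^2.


ve = Isp * g0 = 3011.1 * 9.80665 = 29528.803815 m/s
mass ratio = exp(dv/ve) = exp(2031.9/29528.803815) = 1.07123349
m_prop = m_dry * (mr - 1) = 2082.5 * (1.07123349 - 1)
m_prop = 148.3437 kg

148.3437 kg


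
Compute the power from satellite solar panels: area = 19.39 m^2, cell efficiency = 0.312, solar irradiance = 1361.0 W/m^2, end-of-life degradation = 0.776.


P = area * eta * S * degradation
P = 19.39 * 0.312 * 1361.0 * 0.776
P = 6389.2848 W

6389.2848 W


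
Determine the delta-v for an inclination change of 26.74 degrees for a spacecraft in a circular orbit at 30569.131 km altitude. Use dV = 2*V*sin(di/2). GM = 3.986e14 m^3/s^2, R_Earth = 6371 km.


r = 36940.1310 km = 3.6940131e+07 m
V = sqrt(mu/r) = 3284.8794 m/s
di = 26.74 deg = 0.466701 rad
dV = 2*V*sin(di/2) = 2*3284.8794*sin(0.2333505)
dV = 1519.1814 m/s = 1.5192 km/s

1.5192 km/s


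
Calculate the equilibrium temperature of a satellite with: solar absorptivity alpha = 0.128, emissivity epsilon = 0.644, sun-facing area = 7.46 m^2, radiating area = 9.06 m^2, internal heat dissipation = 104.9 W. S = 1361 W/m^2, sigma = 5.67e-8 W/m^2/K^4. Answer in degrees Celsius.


Numerator = alpha*S*A_sun + Q_int = 0.128*1361*7.46 + 104.9 = 1404.4917 W
Denominator = eps*sigma*A_rad = 0.644*5.67e-8*9.06 = 3.3082409e-07 W/K^4
T^4 = 4.2454335e+09 K^4
T = 255.2587 K = -17.8913 C

-17.8913 degrees Celsius


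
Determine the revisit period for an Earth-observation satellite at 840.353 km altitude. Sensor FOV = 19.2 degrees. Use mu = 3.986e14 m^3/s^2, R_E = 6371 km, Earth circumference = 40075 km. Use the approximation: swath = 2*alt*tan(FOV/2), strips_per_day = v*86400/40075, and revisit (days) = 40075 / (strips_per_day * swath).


swath = 2*840.353*tan(0.1675516) = 284.2701 km
v = sqrt(mu/r) = 7434.6456 m/s = 7.4346 km/s
strips/day = v*86400/40075 = 7.4346*86400/40075 = 16.0288
coverage/day = strips * swath = 16.0288 * 284.2701 = 4556.5037 km
revisit = 40075 / 4556.5037 = 8.7951 days

8.7951 days


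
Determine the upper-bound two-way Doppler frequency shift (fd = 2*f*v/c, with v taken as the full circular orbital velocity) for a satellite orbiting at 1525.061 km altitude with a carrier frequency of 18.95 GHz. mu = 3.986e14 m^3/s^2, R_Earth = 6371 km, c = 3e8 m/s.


r = 7.896061e+06 m
v = sqrt(mu/r) = 7104.9888 m/s (worst-case radial velocity)
f = 18.95 GHz = 1.895e+10 Hz
fd = 2*f*v/c = 2*1.895e+10*7104.9888/3.0e+08
fd = 897596.9228 Hz

897596.9228 Hz


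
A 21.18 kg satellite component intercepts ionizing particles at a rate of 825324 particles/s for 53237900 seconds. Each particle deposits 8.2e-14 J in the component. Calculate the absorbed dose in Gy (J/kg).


Total energy deposited = rate * time * E_per
  = 825324 * 53237900 * 8.2e-14 = 3.6030 J
Dose = E_total / mass = 3.6030 / 21.18
Dose = 0.1701113 Gy

0.1701 Gy


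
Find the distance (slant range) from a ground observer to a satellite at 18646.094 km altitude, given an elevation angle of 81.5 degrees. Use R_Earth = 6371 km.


h = 18646.094 km, el = 81.5 deg
d = -R_E*sin(el) + sqrt((R_E*sin(el))^2 + 2*R_E*h + h^2)
d = -6371.0000*sin(1.4224) + sqrt((6371.0000*0.9890159)^2 + 2*6371.0000*18646.094 + 18646.094^2)
d = 18698.3440 km

18698.3440 km


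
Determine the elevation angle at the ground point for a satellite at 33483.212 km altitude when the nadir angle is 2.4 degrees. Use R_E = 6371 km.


r = R_E + alt = 39854.2120 km
Law of sines in the satellite / Earth-center / ground-point triangle:
  sin(nadir)/R_E = sin(90 + el)/r  =>  cos(el) = (r/R_E)*sin(nadir)
cos(el) = (39854.2120 / 6371.0000) * sin(2.4 deg) = 0.2619559
el = arccos(0.2619559) = 74.8138 deg
(Earth-central angle = 90 - nadir - el = 12.7862 deg)

74.8138 degrees


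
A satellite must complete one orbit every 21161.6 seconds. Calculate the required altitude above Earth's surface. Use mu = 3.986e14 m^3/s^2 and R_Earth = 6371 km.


T = 21161.6 s
r = (mu*T^2/(4*pi^2))^(1/3) = (3.986e14 * 21161.6^2 / (4*pi^2))^(1/3)
r = 1.6535786e+07 m = 16535.7864 km
alt = r - R_E = 16535.7864 - 6371 = 10164.7864 km

10164.7864 km


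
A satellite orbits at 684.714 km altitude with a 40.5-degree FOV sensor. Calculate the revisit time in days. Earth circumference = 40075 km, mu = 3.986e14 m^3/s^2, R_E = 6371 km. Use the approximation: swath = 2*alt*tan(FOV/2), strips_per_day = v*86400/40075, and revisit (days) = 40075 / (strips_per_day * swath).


swath = 2*684.714*tan(0.3534292) = 505.2087 km
v = sqrt(mu/r) = 7516.1971 m/s = 7.5162 km/s
strips/day = v*86400/40075 = 7.5162*86400/40075 = 16.2046
coverage/day = strips * swath = 16.2046 * 505.2087 = 8186.7054 km
revisit = 40075 / 8186.7054 = 4.8951 days

4.8951 days


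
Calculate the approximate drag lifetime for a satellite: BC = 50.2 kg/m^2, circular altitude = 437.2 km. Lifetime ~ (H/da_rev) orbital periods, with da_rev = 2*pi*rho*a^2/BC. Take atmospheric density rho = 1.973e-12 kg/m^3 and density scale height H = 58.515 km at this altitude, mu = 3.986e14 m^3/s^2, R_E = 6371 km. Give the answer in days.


a = R_E + alt = 6808.2000 km = 6.8082e+06 m
da_rev = 2*pi*rho*a^2/BC = 2*pi*1.973e-12*(6.8082e+06)^2/50.2 = 11.446372 m per revolution
N = H/da_rev = 58515.0000 m / 11.446372 m = 5112.1003 revolutions
P = 2*pi*sqrt(a^3/mu) = 5590.6162 s
lifetime = N*P = 5112.1003 * 5590.6162 = 2.8579791e+07 s = 330.7846 days

330.7846 days


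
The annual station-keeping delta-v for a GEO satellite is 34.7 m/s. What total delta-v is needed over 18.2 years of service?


dV = rate * years = 34.7 * 18.2
dV = 631.5400 m/s

631.5400 m/s


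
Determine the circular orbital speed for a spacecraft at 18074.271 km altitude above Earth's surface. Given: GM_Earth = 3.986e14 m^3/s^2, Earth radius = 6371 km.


r = R_E + alt = 6371.0 + 18074.271 = 24445.2710 km = 2.4445271e+07 m
v = sqrt(mu/r) = sqrt(3.986e14 / 2.4445271e+07) = 4038.0456 m/s = 4.0380 km/s

4.0380 km/s


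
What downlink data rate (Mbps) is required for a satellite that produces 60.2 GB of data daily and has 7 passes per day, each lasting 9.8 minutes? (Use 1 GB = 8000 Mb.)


total contact time = 7 * 9.8 * 60 = 4116.0000 s
data = 60.2 GB = 481600.0000 Mb
rate = 481600.0000 / 4116.0000 = 117.0068 Mbps

117.0068 Mbps


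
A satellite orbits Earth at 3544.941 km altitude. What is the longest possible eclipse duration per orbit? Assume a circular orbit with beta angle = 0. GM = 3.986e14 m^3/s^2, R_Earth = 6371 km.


r = 9915.9410 km
T = 163.7800 min
Eclipse fraction = arcsin(R_E/r)/pi = arcsin(6371.0000/9915.9410)/pi
= arcsin(0.6425008)/pi = 0.2221031
Eclipse duration = 0.2221031 * 163.7800 = 36.3760 min

36.3760 minutes


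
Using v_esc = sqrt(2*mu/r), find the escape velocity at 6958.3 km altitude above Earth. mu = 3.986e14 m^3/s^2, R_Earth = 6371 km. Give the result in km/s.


r = 6371.0 + 6958.3 = 13329.3000 km = 1.33293e+07 m
v_esc = sqrt(2*mu/r) = sqrt(2*3.986e14 / 1.33293e+07)
v_esc = 7733.5692 m/s = 7.7336 km/s

7.7336 km/s


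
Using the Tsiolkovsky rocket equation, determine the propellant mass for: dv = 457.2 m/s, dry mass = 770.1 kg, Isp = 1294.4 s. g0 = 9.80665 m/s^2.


ve = Isp * g0 = 1294.4 * 9.80665 = 12693.727760 m/s
mass ratio = exp(dv/ve) = exp(457.2/12693.727760) = 1.03667429
m_prop = m_dry * (mr - 1) = 770.1 * (1.03667429 - 1)
m_prop = 28.2429 kg

28.2429 kg


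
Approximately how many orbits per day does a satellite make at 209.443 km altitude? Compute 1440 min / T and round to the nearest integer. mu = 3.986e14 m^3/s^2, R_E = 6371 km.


r = 6.580443e+06 m
T = 2*pi*sqrt(r^3/mu) = 5312.4385 s = 88.5406 min
revs/day = 1440 / 88.5406 = 16.2637
Rounded: 16 revolutions per day

16 revolutions per day


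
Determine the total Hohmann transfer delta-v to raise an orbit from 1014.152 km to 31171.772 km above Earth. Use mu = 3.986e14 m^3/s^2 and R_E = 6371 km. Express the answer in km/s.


r1 = 7385.1520 km = 7.385152e+06 m
r2 = 37542.7720 km = 3.7542772e+07 m
dv1 = sqrt(mu/r1)*(sqrt(2*r2/(r1+r2)) - 1) = 2150.8487 m/s
dv2 = sqrt(mu/r2)*(1 - sqrt(2*r1/(r1+r2))) = 1390.1279 m/s
total dv = |dv1| + |dv2| = 2150.8487 + 1390.1279 = 3540.9766 m/s = 3.5410 km/s

3.5410 km/s


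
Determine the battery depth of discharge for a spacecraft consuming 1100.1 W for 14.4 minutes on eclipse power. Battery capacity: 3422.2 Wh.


E_used = P * t / 60 = 1100.1 * 14.4 / 60 = 264.0240 Wh
DOD = E_used / E_total * 100 = 264.0240 / 3422.2 * 100
DOD = 7.7150 %

7.7150 %


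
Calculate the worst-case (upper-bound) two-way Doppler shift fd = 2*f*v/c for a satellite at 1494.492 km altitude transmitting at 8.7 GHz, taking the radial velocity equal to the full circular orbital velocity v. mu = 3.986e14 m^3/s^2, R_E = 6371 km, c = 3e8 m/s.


r = 7.865492e+06 m
v = sqrt(mu/r) = 7118.7821 m/s (worst-case radial velocity)
f = 8.7 GHz = 8.7e+09 Hz
fd = 2*f*v/c = 2*8.7e+09*7118.7821/3.0e+08
fd = 412889.3624 Hz

412889.3624 Hz


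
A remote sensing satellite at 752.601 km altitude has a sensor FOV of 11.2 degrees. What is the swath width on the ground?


FOV = 11.2 deg = 0.1954769 rad
swath = 2 * alt * tan(FOV/2) = 2 * 752.601 * tan(0.09773844)
swath = 2 * 752.601 * 0.09805086
swath = 147.5863 km

147.5863 km


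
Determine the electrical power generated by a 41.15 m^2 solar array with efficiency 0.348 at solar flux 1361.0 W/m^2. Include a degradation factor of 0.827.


P = area * eta * S * degradation
P = 41.15 * 0.348 * 1361.0 * 0.827
P = 16118.0581 W

16118.0581 W


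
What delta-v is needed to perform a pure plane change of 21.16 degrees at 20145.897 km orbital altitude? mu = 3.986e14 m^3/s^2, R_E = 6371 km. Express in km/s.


r = 26516.8970 km = 2.6516897e+07 m
V = sqrt(mu/r) = 3877.1026 m/s
di = 21.16 deg = 0.3693117 rad
dV = 2*V*sin(di/2) = 2*3877.1026*sin(0.1846558)
dV = 1423.7359 m/s = 1.4237 km/s

1.4237 km/s


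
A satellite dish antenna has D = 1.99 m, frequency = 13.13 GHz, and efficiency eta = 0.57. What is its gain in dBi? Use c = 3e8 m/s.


lambda = c/f = 3e8 / 1.313e+10 = 0.02284844 m
G = eta*(pi*D/lambda)^2 = 0.57*(pi*1.99/0.02284844)^2
G = 42674.4268 (linear)
G = 10*log10(42674.4268) = 46.3017 dBi

46.3017 dBi


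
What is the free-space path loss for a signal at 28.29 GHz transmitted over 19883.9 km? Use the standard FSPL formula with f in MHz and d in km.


f = 28.29 GHz = 28290.0000 MHz
d = 19883.9 km
FSPL = 32.44 + 20*log10(28290.0000) + 20*log10(19883.9)
FSPL = 32.44 + 89.0327 + 85.9700
FSPL = 207.4427 dB

207.4427 dB


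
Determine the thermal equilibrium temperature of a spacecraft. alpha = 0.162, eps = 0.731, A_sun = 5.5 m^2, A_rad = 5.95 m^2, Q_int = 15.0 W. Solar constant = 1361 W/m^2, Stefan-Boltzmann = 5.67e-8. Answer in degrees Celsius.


Numerator = alpha*S*A_sun + Q_int = 0.162*1361*5.5 + 15.0 = 1227.6510 W
Denominator = eps*sigma*A_rad = 0.731*5.67e-8*5.95 = 2.4661381e-07 W/K^4
T^4 = 4.9780301e+09 K^4
T = 265.6222 K = -7.5278 C

-7.5278 degrees Celsius
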